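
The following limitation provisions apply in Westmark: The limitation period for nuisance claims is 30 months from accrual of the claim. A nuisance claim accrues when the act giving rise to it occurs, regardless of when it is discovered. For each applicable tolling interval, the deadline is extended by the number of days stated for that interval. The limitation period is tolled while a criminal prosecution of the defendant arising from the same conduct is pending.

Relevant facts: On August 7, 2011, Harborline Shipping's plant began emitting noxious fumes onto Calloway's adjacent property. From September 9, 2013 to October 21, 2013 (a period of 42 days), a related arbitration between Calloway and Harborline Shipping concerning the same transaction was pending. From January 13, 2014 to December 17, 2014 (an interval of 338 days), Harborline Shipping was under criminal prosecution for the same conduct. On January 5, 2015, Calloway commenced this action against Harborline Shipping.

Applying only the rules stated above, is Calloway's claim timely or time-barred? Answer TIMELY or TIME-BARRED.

TIMELY

The claim accrued on August 7, 2011, when the wrongful act occurred.
The untolled deadline — 30 months after August 7, 2011 — is February 7, 2014.
Because the pending criminal prosecution ran from January 13, 2014 to December 17, 2014, the deadline is extended by 338 days to January 11, 2015.
The pending related arbitration from September 9, 2013 to October 21, 2013 does not toll the period, because no stated rule makes a pending arbitration a tolling event.
The January 5, 2015 filing precedes the January 11, 2015 deadline; the claim is timely.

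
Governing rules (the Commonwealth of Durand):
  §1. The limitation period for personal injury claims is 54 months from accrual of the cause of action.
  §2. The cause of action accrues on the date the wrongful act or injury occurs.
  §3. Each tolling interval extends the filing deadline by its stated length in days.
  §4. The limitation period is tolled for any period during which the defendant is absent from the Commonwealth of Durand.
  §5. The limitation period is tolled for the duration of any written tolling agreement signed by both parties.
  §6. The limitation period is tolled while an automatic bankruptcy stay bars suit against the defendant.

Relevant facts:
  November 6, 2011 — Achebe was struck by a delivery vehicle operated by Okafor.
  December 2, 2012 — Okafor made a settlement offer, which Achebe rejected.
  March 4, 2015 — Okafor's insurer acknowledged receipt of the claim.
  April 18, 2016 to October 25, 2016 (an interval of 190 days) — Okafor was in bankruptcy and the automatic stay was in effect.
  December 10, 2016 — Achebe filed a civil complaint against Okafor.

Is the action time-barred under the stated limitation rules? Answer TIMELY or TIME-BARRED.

TIME-BARRED

The limitation period began to run on November 6, 2011.
The untolled deadline — 54 months after November 6, 2011 — is May 6, 2016.
Because the automatic bankruptcy stay ran from April 18, 2016 to October 25, 2016, the deadline is extended by 190 days to November 12, 2016.
The other events in the timeline have no effect on the limitation period under the stated rules.
Filing on December 10, 2016 missed the November 12, 2016 deadline — the action is time-barred.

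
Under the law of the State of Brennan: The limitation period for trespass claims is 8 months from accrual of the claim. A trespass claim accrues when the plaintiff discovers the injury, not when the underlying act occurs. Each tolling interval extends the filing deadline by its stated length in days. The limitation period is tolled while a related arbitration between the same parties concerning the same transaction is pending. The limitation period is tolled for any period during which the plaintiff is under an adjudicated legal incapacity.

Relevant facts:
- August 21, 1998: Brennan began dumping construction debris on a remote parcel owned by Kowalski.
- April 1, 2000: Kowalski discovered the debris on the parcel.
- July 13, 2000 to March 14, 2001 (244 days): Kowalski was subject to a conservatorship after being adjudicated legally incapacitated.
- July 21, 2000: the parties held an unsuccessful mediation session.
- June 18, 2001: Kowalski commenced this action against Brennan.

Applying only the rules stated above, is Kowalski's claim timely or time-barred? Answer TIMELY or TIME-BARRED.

The claim did not accrue until Kowalski discovered the injury on April 1, 2000; the August 21, 1998 act date does not start the clock under the stated rule.
Adding the 8 months base period to April 1, 2000 gives a deadline of December 1, 2000, before any tolling.
The period was tolled for 244 days by the plaintiff's legal incapacity (July 13, 2000 to March 14, 2001), pushing the deadline to August 2, 2001.
Nothing else in the chronology tolls or restarts the period.
Kowalski filed on June 18, 2001, before the August 2, 2001 deadline, so the action is timely.

TIMELY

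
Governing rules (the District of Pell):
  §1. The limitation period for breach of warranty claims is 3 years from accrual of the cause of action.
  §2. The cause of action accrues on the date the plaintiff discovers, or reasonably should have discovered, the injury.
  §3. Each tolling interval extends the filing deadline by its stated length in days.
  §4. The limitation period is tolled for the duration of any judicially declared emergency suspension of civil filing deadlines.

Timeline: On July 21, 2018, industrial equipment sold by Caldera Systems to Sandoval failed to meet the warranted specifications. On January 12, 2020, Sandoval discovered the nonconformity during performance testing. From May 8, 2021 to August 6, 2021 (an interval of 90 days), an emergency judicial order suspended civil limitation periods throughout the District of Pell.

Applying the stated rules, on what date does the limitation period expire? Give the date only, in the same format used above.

April 12, 2023

Under the discovery rule, the claim accrued on January 12, 2020, when Sandoval discovered the injury — not on the July 21, 2018 date of the underlying act.
The untolled deadline — 3 years after January 12, 2020 — is January 12, 2023.
The period was tolled for 90 days by the emergency suspension of filing deadlines (May 8, 2021 to August 6, 2021), pushing the deadline to April 12, 2023.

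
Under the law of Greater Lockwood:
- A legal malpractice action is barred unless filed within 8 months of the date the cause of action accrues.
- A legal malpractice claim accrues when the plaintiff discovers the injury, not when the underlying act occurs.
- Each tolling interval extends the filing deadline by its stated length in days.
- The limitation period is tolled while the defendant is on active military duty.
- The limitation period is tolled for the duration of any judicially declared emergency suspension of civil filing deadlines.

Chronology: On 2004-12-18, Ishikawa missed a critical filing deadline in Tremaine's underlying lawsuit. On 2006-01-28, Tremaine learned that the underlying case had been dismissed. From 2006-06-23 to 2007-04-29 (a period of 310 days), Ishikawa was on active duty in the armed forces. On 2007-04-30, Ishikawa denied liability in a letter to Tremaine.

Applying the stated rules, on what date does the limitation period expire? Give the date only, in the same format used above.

Under the discovery rule, the claim accrued on 2006-01-28, when Tremaine discovered the injury — not on the 2004-12-18 date of the underlying act.
8 months from 2006-01-28 is 2006-09-28.
The period was tolled for 310 days by the defendant's active military service (2006-06-23 to 2007-04-29), pushing the deadline to 2007-08-04.
None of the other events listed affects the running of the period under the stated rules.

2007-08-04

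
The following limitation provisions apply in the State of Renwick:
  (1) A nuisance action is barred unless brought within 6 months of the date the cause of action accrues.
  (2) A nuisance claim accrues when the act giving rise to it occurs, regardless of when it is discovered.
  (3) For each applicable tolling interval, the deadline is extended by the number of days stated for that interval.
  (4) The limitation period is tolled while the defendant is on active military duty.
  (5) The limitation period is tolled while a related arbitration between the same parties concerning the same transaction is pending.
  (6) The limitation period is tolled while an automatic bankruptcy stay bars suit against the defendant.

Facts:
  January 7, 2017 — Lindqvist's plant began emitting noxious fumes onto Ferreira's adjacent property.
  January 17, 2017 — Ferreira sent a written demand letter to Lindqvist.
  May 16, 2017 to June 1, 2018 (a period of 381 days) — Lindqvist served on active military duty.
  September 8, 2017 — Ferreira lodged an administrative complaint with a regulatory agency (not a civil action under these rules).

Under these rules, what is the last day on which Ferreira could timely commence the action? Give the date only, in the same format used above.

July 23, 2018

The limitation period began to run on January 7, 2017.
The untolled deadline — 6 months after January 7, 2017 — is July 7, 2017.
Because the defendant's active military service ran from May 16, 2017 to June 1, 2018, the deadline is extended by 381 days to July 23, 2018.
None of the other events listed affects the running of the period under the stated rules.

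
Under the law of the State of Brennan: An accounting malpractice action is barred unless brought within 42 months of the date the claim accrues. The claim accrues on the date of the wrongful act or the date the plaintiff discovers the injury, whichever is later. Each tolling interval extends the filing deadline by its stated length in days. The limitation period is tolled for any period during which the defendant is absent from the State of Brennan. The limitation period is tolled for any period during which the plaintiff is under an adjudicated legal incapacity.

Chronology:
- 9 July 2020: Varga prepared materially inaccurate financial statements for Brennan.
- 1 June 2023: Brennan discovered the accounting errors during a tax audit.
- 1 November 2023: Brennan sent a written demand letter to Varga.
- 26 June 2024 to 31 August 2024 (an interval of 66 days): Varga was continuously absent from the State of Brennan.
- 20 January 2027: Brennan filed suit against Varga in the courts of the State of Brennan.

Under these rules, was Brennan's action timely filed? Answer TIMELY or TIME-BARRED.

TIMELY

The claim accrued on 1 June 2023 — the later of the 9 July 2020 act and the 1 June 2023 discovery.
Adding the 42 months base period to 1 June 2023 gives a deadline of 1 December 2026, before any tolling.
The period was tolled for 66 days by the defendant's absence from the jurisdiction (26 June 2024 to 31 August 2024), pushing the deadline to 5 February 2027.
None of the other events listed affects the running of the period under the stated rules.
Filing on 20 January 2027 beat the 5 February 2027 deadline — the action is timely.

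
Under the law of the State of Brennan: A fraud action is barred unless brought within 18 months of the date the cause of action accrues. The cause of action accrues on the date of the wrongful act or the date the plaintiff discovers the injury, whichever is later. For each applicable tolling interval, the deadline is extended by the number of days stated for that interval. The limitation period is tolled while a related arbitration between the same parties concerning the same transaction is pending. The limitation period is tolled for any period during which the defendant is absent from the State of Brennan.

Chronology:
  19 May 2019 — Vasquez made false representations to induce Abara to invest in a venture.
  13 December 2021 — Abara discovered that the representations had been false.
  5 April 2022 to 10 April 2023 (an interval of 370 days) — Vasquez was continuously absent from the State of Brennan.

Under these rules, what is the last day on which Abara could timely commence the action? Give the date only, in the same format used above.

17 June 2024

Because discovery on 13 December 2021 post-dates the 19 May 2019 act, accrual under the later-of rule falls on 13 December 2021.
Adding the 18 months base period to 13 December 2021 gives a deadline of 13 June 2023, before any tolling.
The period was tolled for 370 days by the defendant's absence from the jurisdiction (5 April 2022 to 10 April 2023), pushing the deadline to 17 June 2024.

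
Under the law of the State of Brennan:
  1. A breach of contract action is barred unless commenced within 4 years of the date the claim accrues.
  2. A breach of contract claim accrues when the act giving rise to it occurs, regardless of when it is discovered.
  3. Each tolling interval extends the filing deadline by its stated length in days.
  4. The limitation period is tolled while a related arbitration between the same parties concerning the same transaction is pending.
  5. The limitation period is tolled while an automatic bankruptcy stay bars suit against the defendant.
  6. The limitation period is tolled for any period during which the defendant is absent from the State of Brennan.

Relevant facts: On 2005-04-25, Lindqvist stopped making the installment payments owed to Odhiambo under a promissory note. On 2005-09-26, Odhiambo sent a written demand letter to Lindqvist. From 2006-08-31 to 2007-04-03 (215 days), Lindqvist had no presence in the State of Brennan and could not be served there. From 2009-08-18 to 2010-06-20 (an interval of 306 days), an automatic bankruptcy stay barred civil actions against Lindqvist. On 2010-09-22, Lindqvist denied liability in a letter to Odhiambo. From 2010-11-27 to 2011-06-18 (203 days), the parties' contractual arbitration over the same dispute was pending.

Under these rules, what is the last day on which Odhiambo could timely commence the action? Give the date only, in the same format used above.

The claim accrued on 2005-04-25, when the wrongful act occurred.
Adding the 4 years base period to 2005-04-25 gives a deadline of 2009-04-25, before any tolling.
Because the defendant's absence from the jurisdiction ran from 2006-08-31 to 2007-04-03, the deadline is extended by 215 days to 2009-11-26.
The period was tolled for 306 days by the automatic bankruptcy stay (2009-08-18 to 2010-06-20), pushing the deadline to 2010-09-28.
By the time the pending related arbitration began on 2010-11-27, the limitation period had already expired on 2010-09-28; that interval cannot revive it.
None of the other events listed affects the running of the period under the stated rules.

2010-09-28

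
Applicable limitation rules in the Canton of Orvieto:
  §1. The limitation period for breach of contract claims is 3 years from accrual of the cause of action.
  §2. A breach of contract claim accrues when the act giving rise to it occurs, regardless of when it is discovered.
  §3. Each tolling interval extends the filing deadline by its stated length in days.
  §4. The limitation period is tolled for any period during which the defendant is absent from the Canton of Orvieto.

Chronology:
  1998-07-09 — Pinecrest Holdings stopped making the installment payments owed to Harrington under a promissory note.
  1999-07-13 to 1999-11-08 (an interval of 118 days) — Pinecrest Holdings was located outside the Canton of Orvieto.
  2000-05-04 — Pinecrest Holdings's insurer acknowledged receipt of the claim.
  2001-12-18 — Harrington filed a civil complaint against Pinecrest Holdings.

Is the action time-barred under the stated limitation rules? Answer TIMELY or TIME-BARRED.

TIME-BARRED

The limitation period began to run on 1998-07-09.
Adding the 3 years base period to 1998-07-09 gives a deadline of 2001-07-09, before any tolling.
The period was tolled for 118 days by the defendant's absence from the jurisdiction (1999-07-13 to 1999-11-08), pushing the deadline to 2001-11-04.
None of the other events listed affects the running of the period under the stated rules.
Filing on 2001-12-18 missed the 2001-11-04 deadline — the action is time-barred.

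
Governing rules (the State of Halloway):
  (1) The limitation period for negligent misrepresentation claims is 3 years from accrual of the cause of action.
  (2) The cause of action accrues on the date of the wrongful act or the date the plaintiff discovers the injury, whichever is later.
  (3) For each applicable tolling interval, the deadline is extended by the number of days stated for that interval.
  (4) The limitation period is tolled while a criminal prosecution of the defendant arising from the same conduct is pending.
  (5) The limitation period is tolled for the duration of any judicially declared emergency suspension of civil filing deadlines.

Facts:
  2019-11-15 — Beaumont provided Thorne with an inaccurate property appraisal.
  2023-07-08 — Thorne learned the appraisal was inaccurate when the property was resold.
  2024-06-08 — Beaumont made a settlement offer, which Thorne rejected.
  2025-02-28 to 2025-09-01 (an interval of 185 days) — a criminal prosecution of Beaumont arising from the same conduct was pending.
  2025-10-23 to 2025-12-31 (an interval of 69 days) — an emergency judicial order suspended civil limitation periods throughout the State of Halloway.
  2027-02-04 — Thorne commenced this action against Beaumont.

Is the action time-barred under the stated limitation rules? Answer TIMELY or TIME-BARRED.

TIMELY

The claim accrued on 2023-07-08 — the later of the 2019-11-15 act and the 2023-07-08 discovery.
Adding the 3 years base period to 2023-07-08 gives a deadline of 2026-07-08, before any tolling.
The pending criminal prosecution from 2025-02-28 to 2025-09-01 tolled the period for 185 days, extending the deadline to 2027-01-09.
The period was tolled for 69 days by the emergency suspension of filing deadlines (2025-10-23 to 2025-12-31), pushing the deadline to 2027-03-19.
Nothing else in the chronology tolls or restarts the period.
The 2027-02-04 filing precedes the 2027-03-19 deadline; the claim is timely.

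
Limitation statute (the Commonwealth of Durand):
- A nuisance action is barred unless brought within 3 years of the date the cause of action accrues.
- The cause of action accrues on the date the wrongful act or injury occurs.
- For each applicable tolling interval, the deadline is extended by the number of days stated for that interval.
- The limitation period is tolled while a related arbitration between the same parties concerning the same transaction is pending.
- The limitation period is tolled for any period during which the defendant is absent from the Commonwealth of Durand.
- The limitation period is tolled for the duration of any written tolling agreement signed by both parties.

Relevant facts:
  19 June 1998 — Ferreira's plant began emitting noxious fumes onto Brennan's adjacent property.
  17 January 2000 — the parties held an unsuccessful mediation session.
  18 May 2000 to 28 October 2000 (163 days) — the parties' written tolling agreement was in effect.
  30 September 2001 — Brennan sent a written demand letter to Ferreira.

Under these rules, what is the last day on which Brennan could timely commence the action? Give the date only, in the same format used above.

29 November 2001

The limitation period began to run on 19 June 1998.
The untolled deadline — 3 years after 19 June 1998 — is 19 June 2001.
Because the written tolling agreement ran from 18 May 2000 to 28 October 2000, the deadline is extended by 163 days to 29 November 2001.
The other events in the timeline have no effect on the limitation period under the stated rules.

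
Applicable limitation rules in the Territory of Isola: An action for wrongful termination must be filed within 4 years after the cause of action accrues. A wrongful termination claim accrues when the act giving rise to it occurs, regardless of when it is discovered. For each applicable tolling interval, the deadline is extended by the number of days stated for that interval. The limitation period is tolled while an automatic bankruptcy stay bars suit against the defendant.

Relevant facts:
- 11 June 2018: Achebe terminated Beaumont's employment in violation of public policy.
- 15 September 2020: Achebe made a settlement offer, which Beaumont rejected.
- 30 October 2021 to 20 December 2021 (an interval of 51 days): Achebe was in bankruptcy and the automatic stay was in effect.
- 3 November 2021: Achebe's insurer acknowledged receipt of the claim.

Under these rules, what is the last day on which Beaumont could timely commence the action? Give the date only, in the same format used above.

1 August 2022

The claim accrued on 11 June 2018, when the wrongful act occurred.
4 years from 11 June 2018 is 11 June 2022.
The period was tolled for 51 days by the automatic bankruptcy stay (30 October 2021 to 20 December 2021), pushing the deadline to 1 August 2022.
Nothing else in the chronology tolls or restarts the period.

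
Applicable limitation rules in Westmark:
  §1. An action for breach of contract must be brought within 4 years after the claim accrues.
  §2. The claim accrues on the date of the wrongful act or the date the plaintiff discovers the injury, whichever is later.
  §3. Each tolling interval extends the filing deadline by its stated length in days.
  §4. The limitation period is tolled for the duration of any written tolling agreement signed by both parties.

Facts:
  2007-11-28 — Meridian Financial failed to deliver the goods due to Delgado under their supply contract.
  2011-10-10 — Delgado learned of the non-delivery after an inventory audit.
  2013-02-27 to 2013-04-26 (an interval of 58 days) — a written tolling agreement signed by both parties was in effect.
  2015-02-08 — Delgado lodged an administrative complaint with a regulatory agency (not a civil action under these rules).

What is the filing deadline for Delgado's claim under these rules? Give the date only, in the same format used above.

2015-12-07

Because discovery on 2011-10-10 post-dates the 2007-11-28 act, accrual under the later-of rule falls on 2011-10-10.
Adding the 4 years base period to 2011-10-10 gives a deadline of 2015-10-10, before any tolling.
Because the written tolling agreement ran from 2013-02-27 to 2013-04-26, the deadline is extended by 58 days to 2015-12-07.
None of the other events listed affects the running of the period under the stated rules.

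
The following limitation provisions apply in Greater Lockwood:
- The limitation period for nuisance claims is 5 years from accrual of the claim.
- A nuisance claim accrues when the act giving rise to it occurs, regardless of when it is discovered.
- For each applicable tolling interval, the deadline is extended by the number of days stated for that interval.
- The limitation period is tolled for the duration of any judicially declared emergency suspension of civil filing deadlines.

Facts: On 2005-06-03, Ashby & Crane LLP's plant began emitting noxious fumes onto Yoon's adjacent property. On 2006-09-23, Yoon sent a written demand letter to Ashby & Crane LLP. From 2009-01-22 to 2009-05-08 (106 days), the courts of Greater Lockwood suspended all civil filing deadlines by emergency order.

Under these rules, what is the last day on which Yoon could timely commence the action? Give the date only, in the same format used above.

2010-09-17

The limitation period began to run on 2005-06-03.
Adding the 5 years base period to 2005-06-03 gives a deadline of 2010-06-03, before any tolling.
Because the emergency suspension of filing deadlines ran from 2009-01-22 to 2009-05-08, the deadline is extended by 106 days to 2010-09-17.
None of the other events listed affects the running of the period under the stated rules.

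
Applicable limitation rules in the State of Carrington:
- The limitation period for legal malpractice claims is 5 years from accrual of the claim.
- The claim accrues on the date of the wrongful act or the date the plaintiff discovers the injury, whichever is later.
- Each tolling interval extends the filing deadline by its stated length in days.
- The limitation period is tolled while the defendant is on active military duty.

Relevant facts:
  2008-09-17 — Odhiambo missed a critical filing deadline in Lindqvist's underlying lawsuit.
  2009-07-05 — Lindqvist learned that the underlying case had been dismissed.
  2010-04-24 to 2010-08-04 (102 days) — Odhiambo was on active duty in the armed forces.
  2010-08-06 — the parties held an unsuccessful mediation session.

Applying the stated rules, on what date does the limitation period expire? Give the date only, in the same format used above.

Taking the later of the act (2008-09-17) and discovery (2009-07-05), the claim accrued on 2009-07-05.
Adding the 5 years base period to 2009-07-05 gives a deadline of 2014-07-05, before any tolling.
The period was tolled for 102 days by the defendant's active military service (2010-04-24 to 2010-08-04), pushing the deadline to 2014-10-15.
None of the other events listed affects the running of the period under the stated rules.

2014-10-15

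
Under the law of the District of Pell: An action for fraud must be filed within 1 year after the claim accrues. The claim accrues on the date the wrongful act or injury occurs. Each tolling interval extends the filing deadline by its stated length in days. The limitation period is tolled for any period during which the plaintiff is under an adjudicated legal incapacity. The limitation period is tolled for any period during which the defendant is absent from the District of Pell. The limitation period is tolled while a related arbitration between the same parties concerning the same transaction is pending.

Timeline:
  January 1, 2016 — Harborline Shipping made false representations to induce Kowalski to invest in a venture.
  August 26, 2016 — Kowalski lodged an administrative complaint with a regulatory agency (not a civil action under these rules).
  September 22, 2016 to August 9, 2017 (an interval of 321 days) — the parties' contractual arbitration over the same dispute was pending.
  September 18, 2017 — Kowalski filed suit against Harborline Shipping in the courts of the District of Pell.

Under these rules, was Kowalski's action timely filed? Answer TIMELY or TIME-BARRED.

The claim accrued on January 1, 2016, the date of the act.
The untolled deadline — 1 year after January 1, 2016 — is January 1, 2017.
The pending related arbitration from September 22, 2016 to August 9, 2017 tolled the period for 321 days, extending the deadline to November 18, 2017.
Nothing else in the chronology tolls or restarts the period.
Filing on September 18, 2017 beat the November 18, 2017 deadline — the action is timely.

TIMELY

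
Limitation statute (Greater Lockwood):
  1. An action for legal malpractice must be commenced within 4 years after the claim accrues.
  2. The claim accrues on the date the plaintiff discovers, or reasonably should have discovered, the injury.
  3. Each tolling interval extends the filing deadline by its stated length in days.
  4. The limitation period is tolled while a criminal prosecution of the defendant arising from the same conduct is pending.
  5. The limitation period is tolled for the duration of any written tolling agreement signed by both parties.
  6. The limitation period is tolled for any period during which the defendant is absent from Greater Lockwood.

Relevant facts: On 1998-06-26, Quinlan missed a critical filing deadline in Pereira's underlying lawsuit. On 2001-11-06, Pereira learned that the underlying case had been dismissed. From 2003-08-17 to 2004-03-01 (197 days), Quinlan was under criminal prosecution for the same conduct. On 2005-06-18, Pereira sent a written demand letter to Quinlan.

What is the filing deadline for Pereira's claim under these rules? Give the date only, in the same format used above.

Accrual is tied to discovery, so the period began on 2001-11-06 rather than on 1998-06-26 when the act occurred.
Adding the 4 years base period to 2001-11-06 gives a deadline of 2005-11-06, before any tolling.
Because the pending criminal prosecution ran from 2003-08-17 to 2004-03-01, the deadline is extended by 197 days to 2006-05-22.
Nothing else in the chronology tolls or restarts the period.

2006-05-22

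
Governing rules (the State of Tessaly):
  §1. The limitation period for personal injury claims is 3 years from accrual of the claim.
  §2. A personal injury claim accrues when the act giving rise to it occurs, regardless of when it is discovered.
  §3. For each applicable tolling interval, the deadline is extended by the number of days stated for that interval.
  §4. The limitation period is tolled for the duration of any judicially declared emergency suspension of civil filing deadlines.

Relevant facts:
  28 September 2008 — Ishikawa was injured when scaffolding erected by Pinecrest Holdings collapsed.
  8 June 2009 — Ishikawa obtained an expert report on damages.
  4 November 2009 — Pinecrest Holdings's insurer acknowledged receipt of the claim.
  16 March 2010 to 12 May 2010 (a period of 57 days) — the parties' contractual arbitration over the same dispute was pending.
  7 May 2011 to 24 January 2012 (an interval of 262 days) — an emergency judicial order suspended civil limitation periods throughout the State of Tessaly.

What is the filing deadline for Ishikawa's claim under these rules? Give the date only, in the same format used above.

The limitation period began to run on 28 September 2008.
3 years from 28 September 2008 is 28 September 2011.
Because the emergency suspension of filing deadlines ran from 7 May 2011 to 24 January 2012, the deadline is extended by 262 days to 16 June 2012.
Although a pending arbitration ran from 16 March 2010 to 12 May 2010, the stated rules do not make that a tolling event, so it is disregarded.
None of the other events listed affects the running of the period under the stated rules.

16 June 2012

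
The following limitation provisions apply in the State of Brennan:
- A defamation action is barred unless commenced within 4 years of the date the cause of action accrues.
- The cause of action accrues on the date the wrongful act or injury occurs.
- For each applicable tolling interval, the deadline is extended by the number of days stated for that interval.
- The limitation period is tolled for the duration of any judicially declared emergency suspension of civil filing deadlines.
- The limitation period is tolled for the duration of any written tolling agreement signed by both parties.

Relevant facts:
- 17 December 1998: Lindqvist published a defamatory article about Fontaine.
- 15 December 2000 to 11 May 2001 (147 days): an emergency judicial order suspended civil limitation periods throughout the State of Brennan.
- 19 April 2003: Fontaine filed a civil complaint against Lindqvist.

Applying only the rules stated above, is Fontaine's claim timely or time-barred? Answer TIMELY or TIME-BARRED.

The limitation period began to run on 17 December 1998.
The untolled deadline — 4 years after 17 December 1998 — is 17 December 2002.
The period was tolled for 147 days by the emergency suspension of filing deadlines (15 December 2000 to 11 May 2001), pushing the deadline to 13 May 2003.
Fontaine filed on 19 April 2003, before the 13 May 2003 deadline, so the action is timely.

TIMELY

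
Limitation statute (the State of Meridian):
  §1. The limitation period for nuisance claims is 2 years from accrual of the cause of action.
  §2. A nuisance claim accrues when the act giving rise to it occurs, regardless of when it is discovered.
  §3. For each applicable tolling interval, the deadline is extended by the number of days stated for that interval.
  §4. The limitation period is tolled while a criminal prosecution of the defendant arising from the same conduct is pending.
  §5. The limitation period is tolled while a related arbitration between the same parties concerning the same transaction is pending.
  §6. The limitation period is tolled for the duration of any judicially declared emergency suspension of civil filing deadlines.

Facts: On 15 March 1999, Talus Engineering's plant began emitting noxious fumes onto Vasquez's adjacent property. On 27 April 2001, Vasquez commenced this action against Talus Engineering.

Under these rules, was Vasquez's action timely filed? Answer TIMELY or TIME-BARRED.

The cause of action accrued on 15 March 1999, the date of the act.
2 years from 15 March 1999 is 15 March 2001.
Vasquez filed on 27 April 2001, after the 15 March 2001 deadline, so the action is time-barred.

TIME-BARRED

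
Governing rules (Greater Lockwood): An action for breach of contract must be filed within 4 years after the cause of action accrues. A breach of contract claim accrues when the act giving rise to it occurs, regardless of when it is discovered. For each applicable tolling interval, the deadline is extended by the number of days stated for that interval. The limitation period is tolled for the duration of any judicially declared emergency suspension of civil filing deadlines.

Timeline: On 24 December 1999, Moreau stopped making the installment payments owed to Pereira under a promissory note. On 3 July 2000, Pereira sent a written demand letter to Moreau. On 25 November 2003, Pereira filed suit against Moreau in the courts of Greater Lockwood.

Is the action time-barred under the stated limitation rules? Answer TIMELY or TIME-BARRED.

TIMELY

The cause of action accrued on 24 December 1999, the date of the act.
4 years from 24 December 1999 is 24 December 2003.
The other events in the timeline have no effect on the limitation period under the stated rules.
The 25 November 2003 filing precedes the 24 December 2003 deadline; the claim is timely.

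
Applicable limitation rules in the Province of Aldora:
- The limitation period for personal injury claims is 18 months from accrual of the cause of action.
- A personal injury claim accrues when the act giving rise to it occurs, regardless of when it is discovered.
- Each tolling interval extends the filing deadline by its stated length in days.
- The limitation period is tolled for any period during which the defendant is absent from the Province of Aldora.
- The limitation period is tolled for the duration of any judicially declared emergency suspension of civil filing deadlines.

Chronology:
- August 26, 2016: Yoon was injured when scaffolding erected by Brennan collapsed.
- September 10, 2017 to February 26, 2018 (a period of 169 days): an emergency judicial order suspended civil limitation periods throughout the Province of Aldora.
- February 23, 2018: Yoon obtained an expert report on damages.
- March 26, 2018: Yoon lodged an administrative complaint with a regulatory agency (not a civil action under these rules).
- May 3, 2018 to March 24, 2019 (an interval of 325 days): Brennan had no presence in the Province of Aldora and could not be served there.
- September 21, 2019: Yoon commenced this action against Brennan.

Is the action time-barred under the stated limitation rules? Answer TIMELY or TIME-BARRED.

The limitation period began to run on August 26, 2016.
Adding the 18 months base period to August 26, 2016 gives a deadline of February 26, 2018, before any tolling.
The emergency suspension of filing deadlines from September 10, 2017 to February 26, 2018 tolled the period for 169 days, extending the deadline to August 14, 2018.
The defendant's absence from the jurisdiction from May 3, 2018 to March 24, 2019 tolled the period for 325 days, extending the deadline to July 5, 2019.
Nothing else in the chronology tolls or restarts the period.
The September 21, 2019 filing falls after the July 5, 2019 deadline; the claim is time-barred.

TIME-BARRED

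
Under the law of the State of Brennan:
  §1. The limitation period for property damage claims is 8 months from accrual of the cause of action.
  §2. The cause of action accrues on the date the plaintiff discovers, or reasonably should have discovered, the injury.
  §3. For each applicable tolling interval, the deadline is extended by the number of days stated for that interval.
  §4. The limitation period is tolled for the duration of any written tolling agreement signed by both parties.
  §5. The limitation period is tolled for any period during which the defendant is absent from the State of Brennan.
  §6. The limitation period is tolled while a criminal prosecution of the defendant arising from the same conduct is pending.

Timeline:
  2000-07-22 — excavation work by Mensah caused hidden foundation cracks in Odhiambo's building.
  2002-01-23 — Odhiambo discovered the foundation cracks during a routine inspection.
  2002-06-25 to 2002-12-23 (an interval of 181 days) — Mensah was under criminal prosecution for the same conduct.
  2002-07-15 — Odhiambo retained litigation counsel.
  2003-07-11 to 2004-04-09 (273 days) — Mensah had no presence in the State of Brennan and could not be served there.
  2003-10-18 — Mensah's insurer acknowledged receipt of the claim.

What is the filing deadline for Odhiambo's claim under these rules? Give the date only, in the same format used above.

The claim did not accrue until Odhiambo discovered the injury on 2002-01-23; the 2000-07-22 act date does not start the clock under the stated rule.
Adding the 8 months base period to 2002-01-23 gives a deadline of 2002-09-23, before any tolling.
The pending criminal prosecution from 2002-06-25 to 2002-12-23 tolled the period for 181 days, extending the deadline to 2003-03-23.
The defendant's absence from the jurisdiction starting 2003-07-11 came too late — the period had run on 2003-03-23 — and so does not extend the deadline.
The other events in the timeline have no effect on the limitation period under the stated rules.

2003-03-23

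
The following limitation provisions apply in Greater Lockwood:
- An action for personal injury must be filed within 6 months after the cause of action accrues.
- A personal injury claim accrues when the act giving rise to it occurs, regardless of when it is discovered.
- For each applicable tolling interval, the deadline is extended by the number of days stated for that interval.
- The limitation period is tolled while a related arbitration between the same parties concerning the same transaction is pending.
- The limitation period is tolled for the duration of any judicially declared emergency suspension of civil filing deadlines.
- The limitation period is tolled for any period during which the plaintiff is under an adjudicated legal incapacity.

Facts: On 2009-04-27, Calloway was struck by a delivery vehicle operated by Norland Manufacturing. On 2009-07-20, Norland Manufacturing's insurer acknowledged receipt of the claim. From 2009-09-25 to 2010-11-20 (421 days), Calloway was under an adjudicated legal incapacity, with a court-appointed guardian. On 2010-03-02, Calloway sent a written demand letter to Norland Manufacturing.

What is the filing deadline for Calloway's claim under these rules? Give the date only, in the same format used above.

2010-12-22

The cause of action accrued on 2009-04-27, the date of the act.
6 months from 2009-04-27 is 2009-10-27.
The plaintiff's legal incapacity from 2009-09-25 to 2010-11-20 tolled the period for 421 days, extending the deadline to 2010-12-22.
None of the other events listed affects the running of the period under the stated rules.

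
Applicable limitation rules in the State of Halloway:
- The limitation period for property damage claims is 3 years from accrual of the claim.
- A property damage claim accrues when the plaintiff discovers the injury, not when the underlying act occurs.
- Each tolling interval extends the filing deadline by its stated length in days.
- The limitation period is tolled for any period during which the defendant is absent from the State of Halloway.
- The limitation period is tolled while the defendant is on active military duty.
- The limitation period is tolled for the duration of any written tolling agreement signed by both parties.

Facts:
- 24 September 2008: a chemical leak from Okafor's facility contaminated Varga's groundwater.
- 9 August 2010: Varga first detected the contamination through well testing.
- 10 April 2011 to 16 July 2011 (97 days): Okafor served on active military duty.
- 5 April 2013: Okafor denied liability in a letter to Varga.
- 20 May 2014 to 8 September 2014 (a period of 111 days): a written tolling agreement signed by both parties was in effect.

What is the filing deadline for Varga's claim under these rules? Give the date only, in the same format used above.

14 November 2013

Accrual is tied to discovery, so the period began on 9 August 2010 rather than on 24 September 2008 when the act occurred.
3 years from 9 August 2010 is 9 August 2013.
Because the defendant's active military service ran from 10 April 2011 to 16 July 2011, the deadline is extended by 97 days to 14 November 2013.
By the time the written tolling agreement began on 20 May 2014, the limitation period had already expired on 14 November 2013; that interval cannot revive it.
The other events in the timeline have no effect on the limitation period under the stated rules.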